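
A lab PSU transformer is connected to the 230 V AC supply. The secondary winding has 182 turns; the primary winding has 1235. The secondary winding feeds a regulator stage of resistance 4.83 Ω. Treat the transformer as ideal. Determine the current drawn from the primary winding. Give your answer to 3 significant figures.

I_p ≈ 1.03 A

V_s = V_p × N_s/N_p = 230 × 182/1235 = 33.895 V.
I_s = V_s/R = 33.895/4.83 = 7.0175 A.
For an ideal transformer I_p N_p = I_s N_s, so I_p = 7.0175 × 182/1235 = 1.03 A.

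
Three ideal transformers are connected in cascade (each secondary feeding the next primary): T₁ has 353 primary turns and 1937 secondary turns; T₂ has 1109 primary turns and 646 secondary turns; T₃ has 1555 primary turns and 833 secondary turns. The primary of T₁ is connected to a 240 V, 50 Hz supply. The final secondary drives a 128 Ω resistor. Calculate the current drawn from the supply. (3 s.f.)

I_supply ≈ 5.50 A

After T₁: V = 240.00 × 1937/353 = 1316.9 V.
After T₂: V = 1316.9 × 646/1109 = 767.13 V.
After T₃: V = 767.13 × 833/1555 = 410.94 V.
I_load = 410.94/128 = 3.2105 A, so P_out = 410.94 × 3.2105 = 1319.3 W.
All ideal ⇒ P_in = P_out, so I_supply = 1319.3/240 = 5.50 A.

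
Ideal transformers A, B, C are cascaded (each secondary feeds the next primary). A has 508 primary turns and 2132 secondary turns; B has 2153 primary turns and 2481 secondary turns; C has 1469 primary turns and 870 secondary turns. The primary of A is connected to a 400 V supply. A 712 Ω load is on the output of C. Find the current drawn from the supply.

I_supply ≈ 4.61 A

After A: V = 400.00 × 2132/508 = 1678.7 V.
After B: V = 1678.7 × 2481/2153 = 1934.5 V.
After C: V = 1934.5 × 870/1469 = 1145.7 V.
I_load = 1145.7/712 = 1.6091 A, so P_out = 1145.7 × 1.6091 = 1843.5 W.
All ideal ⇒ P_in = P_out, so I_supply = 1843.5/400 = 4.61 A.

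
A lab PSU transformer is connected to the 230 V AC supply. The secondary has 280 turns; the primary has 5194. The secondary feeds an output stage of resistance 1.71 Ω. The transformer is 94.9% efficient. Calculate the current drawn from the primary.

V_s = 230 × 280/5194 = 12.399 V.
I_s = V_s/R = 12.399/1.71 = 7.2508 A.
P_out = V_s I_s = 12.399 × 7.2508 = 89.902 W.
P_in = P_out/η = 89.902/0.949 = 94.734 W.
I_p = P_in/V_p = 94.734/230 = 0.412 A.

I_p ≈ 0.412 A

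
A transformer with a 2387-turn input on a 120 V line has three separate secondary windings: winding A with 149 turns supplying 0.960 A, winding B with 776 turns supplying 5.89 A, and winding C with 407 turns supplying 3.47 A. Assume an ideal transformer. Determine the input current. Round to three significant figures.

I_in ≈ 2.57 A

V_A = 120 × 149/2387 = 7.4906 V; V_B = 120 × 776/2387 = 39.011 V; V_C = 120 × 407/2387 = 20.461 V.
P_out = V_A I_A + V_B I_B + V_C I_C = 7.4906×0.960 + 39.011×5.89 + 20.461×3.47 = 7.1910 + 229.78 + 70.999 = 307.97 W.
Ideal ⇒ P_in = P_out, so I_in = P_out/V_in = 307.97/120 = 2.57 A.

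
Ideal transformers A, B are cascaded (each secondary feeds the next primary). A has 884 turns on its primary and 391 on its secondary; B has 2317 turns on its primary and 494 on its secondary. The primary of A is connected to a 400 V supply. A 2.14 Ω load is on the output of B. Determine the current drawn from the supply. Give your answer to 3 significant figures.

After A: V = 400.00 × 391/884 = 176.92 V.
After B: V = 176.92 × 494/2317 = 37.721 V.
I_load = 37.721/2.14 = 17.627 A, so P_out = 37.721 × 17.627 = 664.90 W.
All ideal ⇒ P_in = P_out, so I_supply = 664.90/400 = 1.66 A.

I_supply ≈ 1.66 A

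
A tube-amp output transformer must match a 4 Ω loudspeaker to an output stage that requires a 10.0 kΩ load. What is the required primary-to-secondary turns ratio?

N_p/N_s ≈ 50.0

Z_p/Z_s = (N_p/N_s)², so N_p/N_s = √(10000/4) = √2500 = 50.0.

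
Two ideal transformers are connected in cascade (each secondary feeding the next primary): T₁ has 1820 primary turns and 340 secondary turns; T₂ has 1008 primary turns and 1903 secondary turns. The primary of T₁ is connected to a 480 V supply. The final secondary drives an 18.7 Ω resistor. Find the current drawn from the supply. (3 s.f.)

After T₁: V = 480.00 × 340/1820 = 89.670 V.
After T₂: V = 89.670 × 1903/1008 = 169.29 V.
I_load = 169.29/18.7 = 9.0529 A, so P_out = 169.29 × 9.0529 = 1532.5 W.
All ideal ⇒ P_in = P_out, so I_supply = 1532.5/480 = 3.19 A.

I_supply ≈ 3.19 A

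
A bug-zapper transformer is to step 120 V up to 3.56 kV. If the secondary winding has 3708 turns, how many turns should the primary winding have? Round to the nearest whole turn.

N_p/N_s = V_p/V_s, so N_p = 3708 × 120/3560 = 125.0 ≈ 125 turns.

N_p = 125 turns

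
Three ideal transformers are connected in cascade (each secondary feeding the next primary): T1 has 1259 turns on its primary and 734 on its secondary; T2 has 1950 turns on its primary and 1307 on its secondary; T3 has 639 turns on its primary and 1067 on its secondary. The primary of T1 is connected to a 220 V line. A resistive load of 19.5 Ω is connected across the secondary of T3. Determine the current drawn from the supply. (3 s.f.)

Secondary of T1: V = 220.00 × 734/1259 = 128.26 V.
Secondary of T2: V = 128.26 × 1307/1950 = 85.967 V.
Secondary of T3: V = 85.967 × 1067/639 = 143.55 V.
I_load = 143.55/19.5 = 7.3614 A, so P_out = 143.55 × 7.3614 = 1056.7 W.
All ideal ⇒ P_in = P_out, so I_supply = 1056.7/220 = 4.80 A.

I_supply ≈ 4.80 A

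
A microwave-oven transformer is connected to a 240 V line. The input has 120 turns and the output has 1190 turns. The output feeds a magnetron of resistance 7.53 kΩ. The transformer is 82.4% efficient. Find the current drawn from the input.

I_in ≈ 3.80 A

V_out = 240 × 1190/120 = 2380.0 V.
I_out = V_out/R = 2380.0/7530 = 0.31607 A.
P_out = V_out I_out = 2380.0 × 0.31607 = 752.24 W.
P_in = P_out/η = 752.24/0.824 = 912.92 W.
I_in = P_in/V_in = 912.92/240 = 3.80 A.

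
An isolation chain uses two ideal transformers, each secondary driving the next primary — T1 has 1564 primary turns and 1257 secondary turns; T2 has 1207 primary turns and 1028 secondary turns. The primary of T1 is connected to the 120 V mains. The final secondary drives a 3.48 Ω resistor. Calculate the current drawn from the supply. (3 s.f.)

Secondary of T1: V = 120.00 × 1257/1564 = 96.445 V.
Secondary of T2: V = 96.445 × 1028/1207 = 82.142 V.
I_load = 82.142/3.48 = 23.604 A, so P_out = 82.142 × 23.604 = 1938.9 W.
All ideal ⇒ P_in = P_out, so I_supply = 1938.9/120 = 16.2 A.

I_supply ≈ 16.2 A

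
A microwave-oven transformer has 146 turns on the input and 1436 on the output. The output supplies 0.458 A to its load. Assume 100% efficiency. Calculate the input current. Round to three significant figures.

For an ideal transformer I_in/I_out = N_out/N_in, so I_in = 0.458 × 1436/146 = 4.50 A.

I_in ≈ 4.50 A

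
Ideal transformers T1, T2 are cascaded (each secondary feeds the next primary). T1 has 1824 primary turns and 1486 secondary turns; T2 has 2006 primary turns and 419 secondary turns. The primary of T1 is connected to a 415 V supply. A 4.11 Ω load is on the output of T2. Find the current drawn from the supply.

I_supply ≈ 2.92 A

After T1: V = 415.00 × 1486/1824 = 338.10 V.
After T2: V = 338.10 × 419/2006 = 70.620 V.
I_load = 70.620/4.11 = 17.182 A, so P_out = 70.620 × 17.182 = 1213.4 W.
All ideal ⇒ P_in = P_out, so I_supply = 1213.4/415 = 2.92 A.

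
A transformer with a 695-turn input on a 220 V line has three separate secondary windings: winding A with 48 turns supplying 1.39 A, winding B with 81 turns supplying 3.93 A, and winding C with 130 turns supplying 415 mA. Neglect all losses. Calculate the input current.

V_A = 220 × 48/695 = 15.194 V; V_B = 220 × 81/695 = 25.640 V; V_C = 220 × 130/695 = 41.151 V.
P_out = V_A I_A + V_B I_B + V_C I_C = 15.194×1.39 + 25.640×3.93 + 41.151×0.415 = 21.120 + 100.77 + 17.078 = 138.96 W.
Ideal ⇒ P_in = P_out, so I_in = P_out/V_in = 138.96/220 = 0.632 A.

I_in ≈ 0.632 A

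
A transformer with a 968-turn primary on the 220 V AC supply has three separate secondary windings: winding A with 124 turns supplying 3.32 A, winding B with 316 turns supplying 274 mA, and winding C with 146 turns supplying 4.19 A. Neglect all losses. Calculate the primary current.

I_p ≈ 1.15 A

V_A = 220 × 124/968 = 28.182 V; V_B = 220 × 316/968 = 71.818 V; V_C = 220 × 146/968 = 33.182 V.
P_out = V_A I_A + V_B I_B + V_C I_C = 28.182×3.32 + 71.818×0.274 + 33.182×4.19 = 93.564 + 19.678 + 139.03 = 252.27 W.
Ideal ⇒ P_in = P_out, so I_p = P_out/V_p = 252.27/220 = 1.15 A.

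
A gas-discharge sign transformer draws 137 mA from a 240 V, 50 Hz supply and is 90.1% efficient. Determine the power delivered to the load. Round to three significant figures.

P_out ≈ 29.6 W

P_in = V_p I_p = 240 × 0.137 = 32.880 W.
P_out = η P_in = 0.901 × 32.880 = 29.6 W.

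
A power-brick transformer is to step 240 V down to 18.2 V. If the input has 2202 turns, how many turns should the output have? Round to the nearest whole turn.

N_out/N_in = V_out/V_in, so N_out = 2202 × 18.2/240 = 167.0 ≈ 167 turns.

N_out = 167 turns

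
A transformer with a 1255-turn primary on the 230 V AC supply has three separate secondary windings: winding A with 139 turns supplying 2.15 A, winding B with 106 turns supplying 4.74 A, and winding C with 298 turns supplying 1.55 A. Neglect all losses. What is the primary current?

V_A = 230 × 139/1255 = 25.474 V; V_B = 230 × 106/1255 = 19.426 V; V_C = 230 × 298/1255 = 54.614 V.
P_out = V_A I_A + V_B I_B + V_C I_C = 25.474×2.15 + 19.426×4.74 + 54.614×1.55 = 54.769 + 92.081 + 84.651 = 231.50 W.
Ideal ⇒ P_in = P_out, so I_p = P_out/V_p = 231.50/230 = 1.01 A.

I_p ≈ 1.01 A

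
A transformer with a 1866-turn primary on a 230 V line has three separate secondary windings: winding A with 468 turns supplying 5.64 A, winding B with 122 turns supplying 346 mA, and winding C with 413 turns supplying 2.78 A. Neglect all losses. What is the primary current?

V_A = 230 × 468/1866 = 57.685 V; V_B = 230 × 122/1866 = 15.038 V; V_C = 230 × 413/1866 = 50.906 V.
P_out = V_A I_A + V_B I_B + V_C I_C = 57.685×5.64 + 15.038×0.346 + 50.906×2.78 = 325.34 + 5.2030 + 141.52 = 472.06 W.
Ideal ⇒ P_in = P_out, so I_p = P_out/V_p = 472.06/230 = 2.05 A.

I_p ≈ 2.05 A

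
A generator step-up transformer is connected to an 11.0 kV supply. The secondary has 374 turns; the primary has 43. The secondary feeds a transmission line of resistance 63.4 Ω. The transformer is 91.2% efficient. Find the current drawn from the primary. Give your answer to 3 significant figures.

V_s = 11000 × 374/43 = 95674 V.
I_s = V_s/R = 95674/63.4 = 1509.1 A.
P_out = V_s I_s = 95674 × 1509.1 = 1.4438×10^8 W.
P_in = P_out/η = 1.4438×10^8/0.912 = 1.5831×10^8 W.
I_p = P_in/V_p = 1.5831×10^8/11000 = 14400 A.

I_p ≈ 14400 A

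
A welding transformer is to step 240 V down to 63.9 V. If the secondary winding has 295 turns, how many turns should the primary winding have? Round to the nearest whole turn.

N_p = 1108 turns

N_p/N_s = V_p/V_s, so N_p = 295 × 240/63.9 = 1108.0 ≈ 1108 turns.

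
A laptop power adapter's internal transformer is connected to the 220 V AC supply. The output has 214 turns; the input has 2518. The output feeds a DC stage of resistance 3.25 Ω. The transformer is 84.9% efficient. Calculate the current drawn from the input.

V_out = 220 × 214/2518 = 18.697 V.
I_out = V_out/R = 18.697/3.25 = 5.7530 A.
P_out = V_out I_out = 18.697 × 5.7530 = 107.57 W.
P_in = P_out/η = 107.57/0.849 = 126.70 W.
I_in = P_in/V_in = 126.70/220 = 0.576 A.

I_in ≈ 0.576 A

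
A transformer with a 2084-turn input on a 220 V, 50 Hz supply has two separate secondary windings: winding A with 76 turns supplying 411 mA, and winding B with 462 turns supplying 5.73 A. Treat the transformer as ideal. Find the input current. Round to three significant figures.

V_A = 220 × 76/2084 = 8.0230 V; V_B = 220 × 462/2084 = 48.772 V.
P_out = V_A I_A + V_B I_B = 8.0230×0.411 + 48.772×5.73 = 3.2975 + 279.46 = 282.76 W.
Ideal ⇒ P_in = P_out, so I_in = P_out/V_in = 282.76/220 = 1.29 A.

I_in ≈ 1.29 A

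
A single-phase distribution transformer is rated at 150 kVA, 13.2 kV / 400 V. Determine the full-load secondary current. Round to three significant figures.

I_s ≈ 375 A

I_s = S/V_s = 150000/400 = 375 A.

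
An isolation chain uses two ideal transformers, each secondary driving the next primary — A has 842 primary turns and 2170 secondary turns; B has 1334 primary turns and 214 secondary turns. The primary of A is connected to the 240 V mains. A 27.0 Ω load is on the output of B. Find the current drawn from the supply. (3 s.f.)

I_supply ≈ 1.52 A

After A: V = 240.00 × 2170/842 = 618.53 V.
After B: V = 618.53 × 214/1334 = 99.224 V.
I_load = 99.224/27.0 = 3.6750 A, so P_out = 99.224 × 3.6750 = 364.64 W.
All ideal ⇒ P_in = P_out, so I_supply = 364.64/240 = 1.52 A.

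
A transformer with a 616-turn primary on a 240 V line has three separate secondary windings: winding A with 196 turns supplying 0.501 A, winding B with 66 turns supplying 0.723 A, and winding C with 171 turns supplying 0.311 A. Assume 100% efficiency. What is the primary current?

I_p ≈ 0.323 A

V_A = 240 × 196/616 = 76.364 V; V_B = 240 × 66/616 = 25.714 V; V_C = 240 × 171/616 = 66.623 V.
P_out = V_A I_A + V_B I_B + V_C I_C = 76.364×0.501 + 25.714×0.723 + 66.623×0.311 = 38.258 + 18.591 + 20.720 = 77.569 W.
Ideal ⇒ P_in = P_out, so I_p = P_out/V_p = 77.569/240 = 0.323 A.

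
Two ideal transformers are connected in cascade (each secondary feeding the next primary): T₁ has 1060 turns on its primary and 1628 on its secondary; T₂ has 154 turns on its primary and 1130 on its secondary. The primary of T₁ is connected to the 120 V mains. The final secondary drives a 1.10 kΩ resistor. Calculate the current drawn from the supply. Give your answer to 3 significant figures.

Secondary of T₁: V = 120.00 × 1628/1060 = 184.30 V.
Secondary of T₂: V = 184.30 × 1130/154 = 1352.3 V.
I_load = 1352.3/1100 = 1.2294 A, so P_out = 1352.3 × 1.2294 = 1662.6 W.
All ideal ⇒ P_in = P_out, so I_supply = 1662.6/120 = 13.9 A.

I_supply ≈ 13.9 A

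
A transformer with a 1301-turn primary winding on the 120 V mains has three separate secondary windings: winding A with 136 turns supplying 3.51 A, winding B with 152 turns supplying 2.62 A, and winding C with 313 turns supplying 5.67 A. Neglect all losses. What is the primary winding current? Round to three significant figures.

V_A = 120 × 136/1301 = 12.544 V; V_B = 120 × 152/1301 = 14.020 V; V_C = 120 × 313/1301 = 28.870 V.
P_out = V_A I_A + V_B I_B + V_C I_C = 12.544×3.51 + 14.020×2.62 + 28.870×5.67 = 44.030 + 36.732 + 163.69 = 244.46 W.
Ideal ⇒ P_in = P_out, so I_p = P_out/V_p = 244.46/120 = 2.04 A.

I_p ≈ 2.04 A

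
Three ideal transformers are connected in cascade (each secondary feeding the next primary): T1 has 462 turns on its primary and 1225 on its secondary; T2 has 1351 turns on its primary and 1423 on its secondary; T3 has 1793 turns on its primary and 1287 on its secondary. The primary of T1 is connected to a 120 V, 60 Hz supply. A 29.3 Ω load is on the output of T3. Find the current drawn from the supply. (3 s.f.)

I_supply ≈ 16.5 A

After T1: V = 120.00 × 1225/462 = 318.18 V.
After T2: V = 318.18 × 1423/1351 = 335.14 V.
After T3: V = 335.14 × 1287/1793 = 240.56 V.
I_load = 240.56/29.3 = 8.2102 A, so P_out = 240.56 × 8.2102 = 1975.1 W.
All ideal ⇒ P_in = P_out, so I_supply = 1975.1/120 = 16.5 A.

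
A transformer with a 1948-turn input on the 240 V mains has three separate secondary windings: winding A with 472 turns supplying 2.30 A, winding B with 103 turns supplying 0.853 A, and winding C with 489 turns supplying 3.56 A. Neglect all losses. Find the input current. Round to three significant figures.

V_A = 240 × 472/1948 = 58.152 V; V_B = 240 × 103/1948 = 12.690 V; V_C = 240 × 489/1948 = 60.246 V.
P_out = V_A I_A + V_B I_B + V_C I_C = 58.152×2.30 + 12.690×0.853 + 60.246×3.56 = 133.75 + 10.825 + 214.48 = 359.05 W.
Ideal ⇒ P_in = P_out, so I_in = P_out/V_in = 359.05/240 = 1.50 A.

I_in ≈ 1.50 A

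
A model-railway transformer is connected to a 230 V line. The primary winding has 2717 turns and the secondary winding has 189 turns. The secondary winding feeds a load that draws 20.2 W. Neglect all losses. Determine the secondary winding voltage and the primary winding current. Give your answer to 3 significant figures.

V_s = V_p × N_s/N_p = 230 × 189/2717 = 15.999 V.
I_s = P/V_s = 20.2/15.999 = 1.2626 A.
I_p = I_s × N_s/N_p = 1.2626 × 189/2717 = 0.0878 A.

V_s ≈ 16.0 V, I_p ≈ 0.0878 A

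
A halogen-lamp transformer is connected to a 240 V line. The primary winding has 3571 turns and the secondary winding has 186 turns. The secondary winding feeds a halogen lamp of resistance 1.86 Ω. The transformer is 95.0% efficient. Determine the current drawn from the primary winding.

I_p ≈ 0.368 A

V_s = 240 × 186/3571 = 12.501 V.
I_s = V_s/R = 12.501/1.86 = 6.7208 A.
P_out = V_s I_s = 12.501 × 6.7208 = 84.015 W.
P_in = P_out/η = 84.015/0.950 = 88.437 W.
I_p = P_in/V_p = 88.437/240 = 0.368 A.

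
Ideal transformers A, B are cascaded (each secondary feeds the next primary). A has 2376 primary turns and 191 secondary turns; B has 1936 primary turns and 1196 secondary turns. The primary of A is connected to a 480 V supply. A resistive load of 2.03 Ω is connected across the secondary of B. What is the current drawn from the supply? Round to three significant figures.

I_supply ≈ 0.583 A

Secondary of A: V = 480.00 × 191/2376 = 38.586 V.
Secondary of B: V = 38.586 × 1196/1936 = 23.837 V.
I_load = 23.837/2.03 = 11.742 A, so P_out = 23.837 × 11.742 = 279.91 W.
All ideal ⇒ P_in = P_out, so I_supply = 279.91/480 = 0.583 A.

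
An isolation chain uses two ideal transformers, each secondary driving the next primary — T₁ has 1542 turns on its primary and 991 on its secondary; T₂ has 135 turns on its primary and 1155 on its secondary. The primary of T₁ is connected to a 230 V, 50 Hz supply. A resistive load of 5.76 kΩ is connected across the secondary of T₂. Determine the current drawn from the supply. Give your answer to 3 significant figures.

I_supply ≈ 1.21 A

Secondary of T₁: V = 230.00 × 991/1542 = 147.81 V.
Secondary of T₂: V = 147.81 × 1155/135 = 1264.6 V.
I_load = 1264.6/5760 = 0.21955 A, so P_out = 1264.6 × 0.21955 = 277.66 W.
All ideal ⇒ P_in = P_out, so I_supply = 277.66/230 = 1.21 A.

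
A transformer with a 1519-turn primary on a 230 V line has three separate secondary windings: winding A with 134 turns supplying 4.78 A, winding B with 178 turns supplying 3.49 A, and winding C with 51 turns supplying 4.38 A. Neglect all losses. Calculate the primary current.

I_p ≈ 0.978 A

V_A = 230 × 134/1519 = 20.290 V; V_B = 230 × 178/1519 = 26.952 V; V_C = 230 × 51/1519 = 7.7222 V.
P_out = V_A I_A + V_B I_B + V_C I_C = 20.290×4.78 + 26.952×3.49 + 7.7222×4.38 = 96.985 + 94.062 + 33.823 = 224.87 W.
Ideal ⇒ P_in = P_out, so I_p = P_out/V_p = 224.87/230 = 0.978 A.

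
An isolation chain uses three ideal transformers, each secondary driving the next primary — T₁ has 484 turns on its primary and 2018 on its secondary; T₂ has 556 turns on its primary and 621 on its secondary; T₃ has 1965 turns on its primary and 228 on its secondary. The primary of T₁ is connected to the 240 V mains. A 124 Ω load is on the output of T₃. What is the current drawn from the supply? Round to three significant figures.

Secondary of T₁: V = 240.00 × 2018/484 = 1000.7 V.
Secondary of T₂: V = 1000.7 × 621/556 = 1117.6 V.
Secondary of T₃: V = 1117.6 × 228/1965 = 129.68 V.
I_load = 129.68/124 = 1.0458 A, so P_out = 129.68 × 1.0458 = 135.62 W.
All ideal ⇒ P_in = P_out, so I_supply = 135.62/240 = 0.565 A.

I_supply ≈ 0.565 A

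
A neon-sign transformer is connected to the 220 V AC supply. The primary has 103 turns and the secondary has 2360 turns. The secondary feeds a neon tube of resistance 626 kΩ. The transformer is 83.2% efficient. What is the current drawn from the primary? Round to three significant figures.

V_s = 220 × 2360/103 = 5040.8 V.
I_s = V_s/R = 5040.8/626000 = 0.0080524 A.
P_out = V_s I_s = 5040.8 × 0.0080524 = 40.590 W.
P_in = P_out/η = 40.590/0.832 = 48.786 W.
I_p = P_in/V_p = 48.786/220 = 0.222 A.

I_p ≈ 0.222 A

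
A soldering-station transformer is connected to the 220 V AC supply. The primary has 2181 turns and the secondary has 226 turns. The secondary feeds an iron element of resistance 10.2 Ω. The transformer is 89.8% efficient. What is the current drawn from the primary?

I_p ≈ 0.258 A

V_s = 220 × 226/2181 = 22.797 V.
I_s = V_s/R = 22.797/10.2 = 2.2350 A.
P_out = V_s I_s = 22.797 × 2.2350 = 50.951 W.
P_in = P_out/η = 50.951/0.898 = 56.738 W.
I_p = P_in/V_p = 56.738/220 = 0.258 A.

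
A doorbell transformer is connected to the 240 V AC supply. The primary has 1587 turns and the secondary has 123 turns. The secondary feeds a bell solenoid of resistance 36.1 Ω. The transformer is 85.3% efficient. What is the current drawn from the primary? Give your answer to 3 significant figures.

I_p ≈ 0.0468 A

V_s = 240 × 123/1587 = 18.601 V.
I_s = V_s/R = 18.601/36.1 = 0.51527 A.
P_out = V_s I_s = 18.601 × 0.51527 = 9.5845 W.
P_in = P_out/η = 9.5845/0.853 = 11.236 W.
I_p = P_in/V_p = 11.236/240 = 0.0468 A.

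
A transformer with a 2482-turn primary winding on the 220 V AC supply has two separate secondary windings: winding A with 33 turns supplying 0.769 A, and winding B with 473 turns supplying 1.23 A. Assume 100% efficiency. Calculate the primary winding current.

I_p ≈ 0.245 A

V_A = 220 × 33/2482 = 2.9251 V; V_B = 220 × 473/2482 = 41.926 V.
P_out = V_A I_A + V_B I_B = 2.9251×0.769 + 41.926×1.23 = 2.2494 + 51.569 = 53.818 W.
Ideal ⇒ P_in = P_out, so I_p = P_out/V_p = 53.818/220 = 0.245 A.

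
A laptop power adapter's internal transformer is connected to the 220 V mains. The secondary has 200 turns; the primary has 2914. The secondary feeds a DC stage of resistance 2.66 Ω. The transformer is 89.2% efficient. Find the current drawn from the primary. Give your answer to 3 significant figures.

V_s = 220 × 200/2914 = 15.100 V.
I_s = V_s/R = 15.100/2.66 = 5.6765 A.
P_out = V_s I_s = 15.100 × 5.6765 = 85.713 W.
P_in = P_out/η = 85.713/0.892 = 96.090 W.
I_p = P_in/V_p = 96.090/220 = 0.437 A.

I_p ≈ 0.437 A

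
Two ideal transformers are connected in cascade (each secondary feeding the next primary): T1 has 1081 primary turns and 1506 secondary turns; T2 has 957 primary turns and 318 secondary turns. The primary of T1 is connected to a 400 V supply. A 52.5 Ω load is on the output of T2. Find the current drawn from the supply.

After T1: V = 400.00 × 1506/1081 = 557.26 V.
After T2: V = 557.26 × 318/957 = 185.17 V.
I_load = 185.17/52.5 = 3.5271 A, so P_out = 185.17 × 3.5271 = 653.11 W.
All ideal ⇒ P_in = P_out, so I_supply = 653.11/400 = 1.63 A.

I_supply ≈ 1.63 A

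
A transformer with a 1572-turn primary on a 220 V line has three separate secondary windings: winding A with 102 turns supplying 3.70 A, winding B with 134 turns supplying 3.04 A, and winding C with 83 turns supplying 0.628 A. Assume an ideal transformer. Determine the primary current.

V_A = 220 × 102/1572 = 14.275 V; V_B = 220 × 134/1572 = 18.753 V; V_C = 220 × 83/1572 = 11.616 V.
P_out = V_A I_A + V_B I_B + V_C I_C = 14.275×3.70 + 18.753×3.04 + 11.616×0.628 = 52.817 + 57.010 + 7.2947 = 117.12 W.
Ideal ⇒ P_in = P_out, so I_p = P_out/V_p = 117.12/220 = 0.532 A.

I_p ≈ 0.532 A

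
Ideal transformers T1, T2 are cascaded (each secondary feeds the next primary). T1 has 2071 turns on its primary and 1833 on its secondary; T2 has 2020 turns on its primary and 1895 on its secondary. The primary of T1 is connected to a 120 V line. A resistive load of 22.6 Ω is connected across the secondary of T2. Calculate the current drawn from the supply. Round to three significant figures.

After T1: V = 120.00 × 1833/2071 = 106.21 V.
After T2: V = 106.21 × 1895/2020 = 99.637 V.
I_load = 99.637/22.6 = 4.4087 A, so P_out = 99.637 × 4.4087 = 439.27 W.
All ideal ⇒ P_in = P_out, so I_supply = 439.27/120 = 3.66 A.

I_supply ≈ 3.66 A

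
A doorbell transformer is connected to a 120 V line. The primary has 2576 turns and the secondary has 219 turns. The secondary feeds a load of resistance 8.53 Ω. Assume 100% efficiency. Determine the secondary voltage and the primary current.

V_s ≈ 10.2 V, I_p ≈ 0.102 A

V_s = V_p × N_s/N_p = 120 × 219/2576 = 10.202 V.
I_s = V_s/R = 10.202/8.53 = 1.1960 A.
I_p = I_s × N_s/N_p = 1.1960 × 219/2576 = 0.102 A.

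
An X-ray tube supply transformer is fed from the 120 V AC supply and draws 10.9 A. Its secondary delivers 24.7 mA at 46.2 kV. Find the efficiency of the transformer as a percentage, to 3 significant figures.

η ≈ 87.2%

P_in = 120 × 10.9 = 1308.00 W.
P_out = 46200 × 0.0247 = 1141.14 W.
η = P_out/P_in = 1141.14/1308.00 = 0.872.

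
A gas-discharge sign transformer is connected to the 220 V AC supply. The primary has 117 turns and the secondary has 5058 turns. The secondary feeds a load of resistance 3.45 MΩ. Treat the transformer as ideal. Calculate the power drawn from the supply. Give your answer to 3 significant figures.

P ≈ 26.2 W

V_s = V_p × N_s/N_p = 220 × 5058/117 = 9510.8 V.
I_s = V_s/R = 9510.8/(3.45×10^6) = 0.0027567 A.
I_p = I_s × N_s/N_p = 0.0027567 × 5058/117 = 0.11918 A.
P = V_p I_p = 220 × 0.11918 = 26.2 W.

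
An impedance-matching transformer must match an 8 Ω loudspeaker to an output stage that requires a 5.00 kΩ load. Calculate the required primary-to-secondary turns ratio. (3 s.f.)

Z_p/Z_s = (N_p/N_s)², so N_p/N_s = √(5000/8) = √625 = 25.0.

N_p/N_s ≈ 25.0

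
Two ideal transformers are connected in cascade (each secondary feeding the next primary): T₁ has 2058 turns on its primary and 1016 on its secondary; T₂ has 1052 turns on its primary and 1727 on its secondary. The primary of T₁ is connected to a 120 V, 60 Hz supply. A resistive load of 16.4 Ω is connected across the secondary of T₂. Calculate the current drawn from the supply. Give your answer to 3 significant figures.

Secondary of T₁: V = 120.00 × 1016/2058 = 59.242 V.
Secondary of T₂: V = 59.242 × 1727/1052 = 97.254 V.
I_load = 97.254/16.4 = 5.9301 A, so P_out = 97.254 × 5.9301 = 576.72 W.
All ideal ⇒ P_in = P_out, so I_supply = 576.72/120 = 4.81 A.

I_supply ≈ 4.81 A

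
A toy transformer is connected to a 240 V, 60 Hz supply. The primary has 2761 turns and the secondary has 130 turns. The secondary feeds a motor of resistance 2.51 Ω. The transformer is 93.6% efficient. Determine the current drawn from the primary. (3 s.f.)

V_s = 240 × 130/2761 = 11.300 V.
I_s = V_s/R = 11.300/2.51 = 4.5021 A.
P_out = V_s I_s = 11.300 × 4.5021 = 50.875 W.
P_in = P_out/η = 50.875/0.936 = 54.353 W.
I_p = P_in/V_p = 54.353/240 = 0.226 A.

I_p ≈ 0.226 A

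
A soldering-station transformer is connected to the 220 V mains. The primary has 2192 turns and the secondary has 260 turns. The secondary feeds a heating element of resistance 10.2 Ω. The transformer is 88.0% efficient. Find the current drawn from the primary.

V_s = 220 × 260/2192 = 26.095 V.
I_s = V_s/R = 26.095/10.2 = 2.5583 A.
P_out = V_s I_s = 26.095 × 2.5583 = 66.759 W.
P_in = P_out/η = 66.759/0.880 = 75.863 W.
I_p = P_in/V_p = 75.863/220 = 0.345 A.

I_p ≈ 0.345 A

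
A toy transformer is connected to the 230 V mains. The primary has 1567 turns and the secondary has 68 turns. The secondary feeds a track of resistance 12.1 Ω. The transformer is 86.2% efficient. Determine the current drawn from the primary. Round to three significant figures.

I_p ≈ 0.0415 A

V_s = 230 × 68/1567 = 9.9809 V.
I_s = V_s/R = 9.9809/12.1 = 0.82486 A.
P_out = V_s I_s = 9.9809 × 0.82486 = 8.2328 W.
P_in = P_out/η = 8.2328/0.862 = 9.5509 W.
I_p = P_in/V_p = 9.5509/230 = 0.0415 A.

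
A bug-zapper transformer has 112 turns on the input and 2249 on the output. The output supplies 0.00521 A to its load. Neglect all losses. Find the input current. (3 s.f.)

I_in ≈ 0.105 A

For an ideal transformer I_in/I_out = N_out/N_in, so I_in = 0.00521 × 2249/112 = 0.105 A.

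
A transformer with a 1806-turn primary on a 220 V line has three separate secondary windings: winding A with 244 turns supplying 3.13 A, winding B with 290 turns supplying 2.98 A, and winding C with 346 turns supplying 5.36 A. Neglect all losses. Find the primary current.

I_p ≈ 1.93 A

V_A = 220 × 244/1806 = 29.723 V; V_B = 220 × 290/1806 = 35.327 V; V_C = 220 × 346/1806 = 42.148 V.
P_out = V_A I_A + V_B I_B + V_C I_C = 29.723×3.13 + 35.327×2.98 + 42.148×5.36 = 93.033 + 105.27 + 225.92 = 424.22 W.
Ideal ⇒ P_in = P_out, so I_p = P_out/V_p = 424.22/220 = 1.93 A.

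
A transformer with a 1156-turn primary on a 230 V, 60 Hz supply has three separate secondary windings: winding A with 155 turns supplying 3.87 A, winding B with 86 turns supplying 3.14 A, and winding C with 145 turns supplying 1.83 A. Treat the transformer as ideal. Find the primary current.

V_A = 230 × 155/1156 = 30.839 V; V_B = 230 × 86/1156 = 17.111 V; V_C = 230 × 145/1156 = 28.849 V.
P_out = V_A I_A + V_B I_B + V_C I_C = 30.839×3.87 + 17.111×3.14 + 28.849×1.83 = 119.35 + 53.728 + 52.795 = 225.87 W.
Ideal ⇒ P_in = P_out, so I_p = P_out/V_p = 225.87/230 = 0.982 A.

I_p ≈ 0.982 A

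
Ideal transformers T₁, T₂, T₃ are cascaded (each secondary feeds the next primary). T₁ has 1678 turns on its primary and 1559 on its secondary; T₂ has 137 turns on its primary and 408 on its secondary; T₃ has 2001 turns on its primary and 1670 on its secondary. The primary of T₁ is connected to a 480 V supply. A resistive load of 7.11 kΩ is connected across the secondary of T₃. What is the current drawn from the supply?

I_supply ≈ 0.360 A

Secondary of T₁: V = 480.00 × 1559/1678 = 445.96 V.
Secondary of T₂: V = 445.96 × 408/137 = 1328.1 V.
Secondary of T₃: V = 1328.1 × 1670/2001 = 1108.4 V.
I_load = 1108.4/7110 = 0.15590 A, so P_out = 1108.4 × 0.15590 = 172.80 W.
All ideal ⇒ P_in = P_out, so I_supply = 172.80/480 = 0.360 A.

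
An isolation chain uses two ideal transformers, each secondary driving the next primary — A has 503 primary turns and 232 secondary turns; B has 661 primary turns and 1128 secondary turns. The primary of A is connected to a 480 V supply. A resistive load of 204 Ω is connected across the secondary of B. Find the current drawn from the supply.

Secondary of A: V = 480.00 × 232/503 = 221.39 V.
Secondary of B: V = 221.39 × 1128/661 = 377.81 V.
I_load = 377.81/204 = 1.8520 A, so P_out = 377.81 × 1.8520 = 699.69 W.
All ideal ⇒ P_in = P_out, so I_supply = 699.69/480 = 1.46 A.

I_supply ≈ 1.46 A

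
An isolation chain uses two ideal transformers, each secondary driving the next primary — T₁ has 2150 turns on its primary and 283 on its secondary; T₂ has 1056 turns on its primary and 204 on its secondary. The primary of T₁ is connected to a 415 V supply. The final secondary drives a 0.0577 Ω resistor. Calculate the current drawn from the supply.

Secondary of T₁: V = 415.00 × 283/2150 = 54.626 V.
Secondary of T₂: V = 54.626 × 204/1056 = 10.553 V.
I_load = 10.553/0.0577 = 182.89 A, so P_out = 10.553 × 182.89 = 1930.0 W.
All ideal ⇒ P_in = P_out, so I_supply = 1930.0/415 = 4.65 A.

I_supply ≈ 4.65 A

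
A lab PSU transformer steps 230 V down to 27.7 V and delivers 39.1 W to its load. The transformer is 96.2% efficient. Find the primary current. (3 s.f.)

I_p ≈ 0.177 A

P_in = P_out/η = 39.1/0.962 = 40.644 W.
I_p = P_in/V_p = 40.644/230 = 0.177 A.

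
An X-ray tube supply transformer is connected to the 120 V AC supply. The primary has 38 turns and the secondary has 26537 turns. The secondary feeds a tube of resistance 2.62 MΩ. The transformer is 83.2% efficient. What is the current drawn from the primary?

I_p ≈ 26.8 A

V_s = 120 × 26537/38 = 83801 V.
I_s = V_s/R = 83801/(2.62×10^6) = 0.031985 A.
P_out = V_s I_s = 83801 × 0.031985 = 2680.4 W.
P_in = P_out/η = 2680.4/0.832 = 3221.6 W.
I_p = P_in/V_p = 3221.6/120 = 26.8 A.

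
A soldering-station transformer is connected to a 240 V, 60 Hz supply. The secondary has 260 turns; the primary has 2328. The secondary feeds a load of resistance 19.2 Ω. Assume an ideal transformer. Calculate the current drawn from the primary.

V_s = V_p × N_s/N_p = 240 × 260/2328 = 26.804 V.
I_s = V_s/R = 26.804/19.2 = 1.3960 A.
For an ideal transformer I_p N_p = I_s N_s, so I_p = 1.3960 × 260/2328 = 0.156 A.

I_p ≈ 0.156 A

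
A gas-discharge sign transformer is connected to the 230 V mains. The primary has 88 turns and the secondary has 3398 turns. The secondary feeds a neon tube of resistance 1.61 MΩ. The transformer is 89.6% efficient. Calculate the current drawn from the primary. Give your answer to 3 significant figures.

V_s = 230 × 3398/88 = 8881.1 V.
I_s = V_s/R = 8881.1/(1.61×10^6) = 0.0055162 A.
P_out = V_s I_s = 8881.1 × 0.0055162 = 48.990 W.
P_in = P_out/η = 48.990/0.896 = 54.677 W.
I_p = P_in/V_p = 54.677/230 = 0.238 A.

I_p ≈ 0.238 A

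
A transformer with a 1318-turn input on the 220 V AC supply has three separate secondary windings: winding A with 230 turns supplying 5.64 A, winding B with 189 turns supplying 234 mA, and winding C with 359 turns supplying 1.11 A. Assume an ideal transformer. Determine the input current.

I_in ≈ 1.32 A

V_A = 220 × 230/1318 = 38.392 V; V_B = 220 × 189/1318 = 31.548 V; V_C = 220 × 359/1318 = 59.924 V.
P_out = V_A I_A + V_B I_B + V_C I_C = 38.392×5.64 + 31.548×0.234 + 59.924×1.11 = 216.53 + 7.3822 + 66.516 = 290.43 W.
Ideal ⇒ P_in = P_out, so I_in = P_out/V_in = 290.43/220 = 1.32 A.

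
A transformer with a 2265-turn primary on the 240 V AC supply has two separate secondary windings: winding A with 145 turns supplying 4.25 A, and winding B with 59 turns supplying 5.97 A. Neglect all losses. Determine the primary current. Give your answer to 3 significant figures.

I_p ≈ 0.428 A

V_A = 240 × 145/2265 = 15.364 V; V_B = 240 × 59/2265 = 6.2517 V.
P_out = V_A I_A + V_B I_B = 15.364×4.25 + 6.2517×5.97 = 65.298 + 37.322 = 102.62 W.
Ideal ⇒ P_in = P_out, so I_p = P_out/V_p = 102.62/240 = 0.428 A.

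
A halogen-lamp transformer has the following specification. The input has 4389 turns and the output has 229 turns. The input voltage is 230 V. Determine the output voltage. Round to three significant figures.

V_out ≈ 12.0 V

V_out/V_in = N_out/N_in, so V_out = 230 × 229/4389 = 12.0 V.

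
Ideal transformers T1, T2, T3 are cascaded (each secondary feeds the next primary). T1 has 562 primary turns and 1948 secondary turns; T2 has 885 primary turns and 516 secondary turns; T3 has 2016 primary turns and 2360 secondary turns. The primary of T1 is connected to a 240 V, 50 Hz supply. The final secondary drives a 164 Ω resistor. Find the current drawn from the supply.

Secondary of T1: V = 240.00 × 1948/562 = 831.89 V.
Secondary of T2: V = 831.89 × 516/885 = 485.03 V.
Secondary of T3: V = 485.03 × 2360/2016 = 567.80 V.
I_load = 567.80/164 = 3.4622 A, so P_out = 567.80 × 3.4622 = 1965.8 W.
All ideal ⇒ P_in = P_out, so I_supply = 1965.8/240 = 8.19 A.

I_supply ≈ 8.19 A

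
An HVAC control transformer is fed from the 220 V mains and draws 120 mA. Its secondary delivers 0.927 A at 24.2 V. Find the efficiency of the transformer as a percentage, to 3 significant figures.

P_in = 220 × 0.120 = 26.4000 W.
P_out = 24.2 × 0.927 = 22.4334 W.
η = P_out/P_in = 22.4334/26.4000 = 0.850.

η ≈ 85.0%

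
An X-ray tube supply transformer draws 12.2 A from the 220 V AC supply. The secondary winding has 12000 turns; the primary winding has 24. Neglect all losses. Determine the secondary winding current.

I_s ≈ 0.0244 A

I_s/I_p = N_p/N_s, so I_s = 12.2 × 24/12000 = 0.0244 A.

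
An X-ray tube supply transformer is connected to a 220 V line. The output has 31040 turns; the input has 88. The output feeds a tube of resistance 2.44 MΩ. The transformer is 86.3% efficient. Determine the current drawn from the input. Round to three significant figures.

V_out = 220 × 31040/88 = 77600 V.
I_out = V_out/R = 77600/(2.44×10^6) = 0.031803 A.
P_out = V_out I_out = 77600 × 0.031803 = 2467.9 W.
P_in = P_out/η = 2467.9/0.863 = 2859.7 W.
I_in = P_in/V_in = 2859.7/220 = 13.0 A.

I_in ≈ 13.0 A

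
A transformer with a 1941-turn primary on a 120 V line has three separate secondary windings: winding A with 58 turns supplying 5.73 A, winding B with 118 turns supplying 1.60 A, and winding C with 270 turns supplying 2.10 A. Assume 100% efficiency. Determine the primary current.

I_p ≈ 0.561 A

V_A = 120 × 58/1941 = 3.5858 V; V_B = 120 × 118/1941 = 7.2952 V; V_C = 120 × 270/1941 = 16.692 V.
P_out = V_A I_A + V_B I_B + V_C I_C = 3.5858×5.73 + 7.2952×1.60 + 16.692×2.10 = 20.547 + 11.672 + 35.054 = 67.273 W.
Ideal ⇒ P_in = P_out, so I_p = P_out/V_p = 67.273/120 = 0.561 A.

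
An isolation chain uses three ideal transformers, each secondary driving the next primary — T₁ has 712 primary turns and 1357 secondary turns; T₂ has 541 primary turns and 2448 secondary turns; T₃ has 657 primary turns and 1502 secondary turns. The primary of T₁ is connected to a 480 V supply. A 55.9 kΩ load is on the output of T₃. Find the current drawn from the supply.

I_supply ≈ 3.34 A

After T₁: V = 480.00 × 1357/712 = 914.83 V.
After T₂: V = 914.83 × 2448/541 = 4139.6 V.
After T₃: V = 4139.6 × 1502/657 = 9463.7 V.
I_load = 9463.7/55900 = 0.16930 A, so P_out = 9463.7 × 0.16930 = 1602.2 W.
All ideal ⇒ P_in = P_out, so I_supply = 1602.2/480 = 3.34 A.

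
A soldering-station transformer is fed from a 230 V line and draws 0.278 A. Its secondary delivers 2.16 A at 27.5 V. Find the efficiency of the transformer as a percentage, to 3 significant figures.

P_in = 230 × 0.278 = 63.9400 W.
P_out = 27.5 × 2.16 = 59.4000 W.
η = P_out/P_in = 59.4000/63.9400 = 0.929.

η ≈ 92.9%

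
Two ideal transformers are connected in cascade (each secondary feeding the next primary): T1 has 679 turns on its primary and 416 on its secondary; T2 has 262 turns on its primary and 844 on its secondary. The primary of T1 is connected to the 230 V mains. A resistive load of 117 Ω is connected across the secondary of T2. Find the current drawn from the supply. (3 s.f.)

I_supply ≈ 7.66 A

After T1: V = 230.00 × 416/679 = 140.91 V.
After T2: V = 140.91 × 844/262 = 453.93 V.
I_load = 453.93/117 = 3.8798 A, so P_out = 453.93 × 3.8798 = 1761.2 W.
All ideal ⇒ P_in = P_out, so I_supply = 1761.2/230 = 7.66 A.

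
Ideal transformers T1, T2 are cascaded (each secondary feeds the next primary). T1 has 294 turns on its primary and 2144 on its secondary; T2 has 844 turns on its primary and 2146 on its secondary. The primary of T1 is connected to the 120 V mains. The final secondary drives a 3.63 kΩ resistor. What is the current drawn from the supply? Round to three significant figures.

I_supply ≈ 11.4 A

After T1: V = 120.00 × 2144/294 = 875.10 V.
After T2: V = 875.10 × 2146/844 = 2225.1 V.
I_load = 2225.1/3630 = 0.61297 A, so P_out = 2225.1 × 0.61297 = 1363.9 W.
All ideal ⇒ P_in = P_out, so I_supply = 1363.9/120 = 11.4 A.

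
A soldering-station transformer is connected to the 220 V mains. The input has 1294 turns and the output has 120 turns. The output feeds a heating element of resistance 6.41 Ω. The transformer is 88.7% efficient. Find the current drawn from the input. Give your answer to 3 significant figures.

V_out = 220 × 120/1294 = 20.402 V.
I_out = V_out/R = 20.402/6.41 = 3.1828 A.
P_out = V_out I_out = 20.402 × 3.1828 = 64.935 W.
P_in = P_out/η = 64.935/0.887 = 73.208 W.
I_in = P_in/V_in = 73.208/220 = 0.333 A.

I_in ≈ 0.333 A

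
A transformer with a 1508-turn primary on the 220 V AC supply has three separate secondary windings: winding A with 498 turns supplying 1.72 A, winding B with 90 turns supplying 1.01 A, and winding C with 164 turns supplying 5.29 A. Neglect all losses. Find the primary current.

I_p ≈ 1.20 A

V_A = 220 × 498/1508 = 72.653 V; V_B = 220 × 90/1508 = 13.130 V; V_C = 220 × 164/1508 = 23.926 V.
P_out = V_A I_A + V_B I_B + V_C I_C = 72.653×1.72 + 13.130×1.01 + 23.926×5.29 = 124.96 + 13.261 + 126.57 = 264.79 W.
Ideal ⇒ P_in = P_out, so I_p = P_out/V_p = 264.79/220 = 1.20 A.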